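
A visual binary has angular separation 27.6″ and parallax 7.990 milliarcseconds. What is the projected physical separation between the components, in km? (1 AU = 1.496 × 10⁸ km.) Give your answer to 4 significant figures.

5.168 × 10^11 km

d = 1/p = 1/0.007990″ = 125.16 pc.
At distance d (pc), an angle of θ arcsec spans θ·d AU: s = 27.6 × 125.16 = 3454.4 AU.
= 3454.4 × 1.496 × 10⁸ km = 5.1678 × 10^11 km.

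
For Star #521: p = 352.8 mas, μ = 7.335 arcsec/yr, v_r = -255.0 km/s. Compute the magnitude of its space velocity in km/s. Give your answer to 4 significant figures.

d = 1/p = 1/0.3528″ = 2.8345 pc.
v_t = 4.740 μ d = 4.740 × 7.335 × 2.8345 = 98.55 km/s.
v = √(v_r² + v_t²) = √((-255.0)² + 98.55²) = √74737.1 = 273.38 km/s.

273.4 km/s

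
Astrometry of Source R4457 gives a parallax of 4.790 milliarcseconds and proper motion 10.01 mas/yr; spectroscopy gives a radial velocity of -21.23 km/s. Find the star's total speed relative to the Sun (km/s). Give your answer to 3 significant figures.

23.4 km/s

d = 1/p = 1/0.004790″ = 208.77 pc.
μ = 10.01 mas/yr = 0.01001 ″/yr.
v_t = 4.740 μ d = 4.740 × 0.01001 × 208.77 = 9.9056 km/s.
v = √(v_r² + v_t²) = √((-21.23)² + 9.9056²) = √548.834 = 23.427 km/s.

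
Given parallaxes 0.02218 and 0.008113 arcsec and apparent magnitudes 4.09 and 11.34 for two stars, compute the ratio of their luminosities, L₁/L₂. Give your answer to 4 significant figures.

L₁/L₂ = 106.3

d₁ = 1/p₁ = 1/0.02218″ = 45.086 pc; d₂ = 1/p₂ = 1/0.008113″ = 123.26 pc.
M₁ = m₁ − 5 log₁₀ d₁ + 5 = 4.09 − 8.2702 + 5 = 0.8198.
M₂ = 11.34 − 10.4541 + 5 = 5.8859.
L₁/L₂ = 10^(0.4(M₂ − M₁)) = 10^(0.4 × 5.0661) = 10^2.02644 = 106.28.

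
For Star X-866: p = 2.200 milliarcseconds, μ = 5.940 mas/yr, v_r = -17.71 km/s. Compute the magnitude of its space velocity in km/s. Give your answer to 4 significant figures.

21.85 km/s

d = 1/p = 1/0.002200″ = 454.55 pc.
μ = 5.940 mas/yr = 0.005940 ″/yr.
v_t = 4.740 μ d = 4.740 × 0.005940 × 454.55 = 12.798 km/s.
v = √(v_r² + v_t²) = √((-17.71)² + 12.798²) = √477.433 = 21.85 km/s.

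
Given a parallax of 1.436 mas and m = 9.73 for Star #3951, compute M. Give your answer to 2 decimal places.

M = 0.52

d = 1/p = 1/0.001436″ = 696.38 pc.
m − M = 5 log₁₀(696.38) − 5 = 14.2142 − 5 = 9.2142.
M = m − (m − M) = 9.73 − 9.2142 = 0.52.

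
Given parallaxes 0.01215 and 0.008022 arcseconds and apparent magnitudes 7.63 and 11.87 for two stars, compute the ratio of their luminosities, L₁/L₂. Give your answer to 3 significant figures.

L₁/L₂ = 21.6

d₁ = 1/p₁ = 1/0.01215″ = 82.305 pc; d₂ = 1/p₂ = 1/0.008022″ = 124.66 pc.
M₁ = m₁ − 5 log₁₀ d₁ + 5 = 7.63 − 9.5771 + 5 = 3.0529.
M₂ = 11.87 − 10.4786 + 5 = 6.3914.
L₁/L₂ = 10^(0.4(M₂ − M₁)) = 10^(0.4 × 3.3385) = 10^1.33540 = 21.647.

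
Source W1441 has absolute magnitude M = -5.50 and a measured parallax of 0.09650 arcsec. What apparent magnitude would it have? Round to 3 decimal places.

d = 1/p = 1/0.09650″ = 10.363 pc.
m − M = 5 log₁₀ d − 5 = 5 log₁₀(10.363) − 5 = 5.0774 − 5 = 0.0774.
m = M + (m − M) = -5.50 + 0.0774 = -5.423.

m = -5.423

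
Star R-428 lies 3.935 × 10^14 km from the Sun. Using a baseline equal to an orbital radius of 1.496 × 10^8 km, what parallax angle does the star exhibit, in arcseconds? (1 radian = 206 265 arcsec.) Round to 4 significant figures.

θ ≈ B/d = (1.496 × 10^8) / (3.935 × 10^14) = 3.8018 × 10^-7 rad.
In arcseconds: 3.8018 × 10^-7 × 206265 = 0.078418″.

0.07842 arcsec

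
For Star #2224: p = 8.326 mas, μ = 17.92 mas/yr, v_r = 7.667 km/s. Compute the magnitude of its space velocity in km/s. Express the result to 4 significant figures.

d = 1/p = 1/0.008326″ = 120.11 pc.
μ = 17.92 mas/yr = 0.01792 ″/yr.
v_t = 4.740 μ d = 4.740 × 0.01792 × 120.11 = 10.202 km/s.
v = √(v_r² + v_t²) = √(7.667² + 10.202²) = √162.864 = 12.762 km/s.

12.76 km/s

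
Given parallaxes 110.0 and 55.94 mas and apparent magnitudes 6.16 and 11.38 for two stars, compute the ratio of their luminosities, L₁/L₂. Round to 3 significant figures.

L₁/L₂ = 31.7

d₁ = 1/p₁ = 1/0.1100″ = 9.0909 pc; d₂ = 1/p₂ = 1/0.05594″ = 17.876 pc.
M₁ = m₁ − 5 log₁₀ d₁ + 5 = 6.16 − 4.7930 + 5 = 6.3670.
M₂ = 11.38 − 6.2614 + 5 = 10.1186.
L₁/L₂ = 10^(0.4(M₂ − M₁)) = 10^(0.4 × 3.7516) = 10^1.50064 = 31.669.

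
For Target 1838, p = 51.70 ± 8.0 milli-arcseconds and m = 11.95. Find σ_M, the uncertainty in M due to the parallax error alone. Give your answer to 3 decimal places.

σ_M = 0.336 mag

M = m − 5 log₁₀ d + 5 = m + 5 log₁₀ p + 5, so ∂M/∂p = 5/(p ln 10).
σ_M = (5/ln 10) · (σ_p/p) = 2.1715 × 8.0/51.70 = 2.1715 × 0.15474 = 0.33602.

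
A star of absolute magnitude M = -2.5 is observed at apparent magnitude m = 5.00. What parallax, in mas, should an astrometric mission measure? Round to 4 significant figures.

m − M = 5.00 − (-2.5) = 7.50.
d = 10^((m−M)/5 + 1) = 10^2.500 = 316.23 pc.
p = 1/d = 1/316.23 = 0.0031623 arcsec = 3.1623 mas.

3.162 mas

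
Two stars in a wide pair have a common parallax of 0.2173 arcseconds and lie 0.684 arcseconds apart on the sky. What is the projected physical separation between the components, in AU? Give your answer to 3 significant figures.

3.15 AU

d = 1/p = 1/0.2173″ = 4.6019 pc.
At distance d (pc), an angle of θ arcsec spans θ·d AU: s = 0.684 × 4.6019 = 3.1477 AU.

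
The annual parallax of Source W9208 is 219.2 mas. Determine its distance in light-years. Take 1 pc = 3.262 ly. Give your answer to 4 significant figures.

p = 219.2 mas = 0.2192 arcsec.
d = 1/p = 1/0.2192 = 4.562 pc.
In light-years: 4.562 × 3.262 = 14.881 ly.

14.88 light years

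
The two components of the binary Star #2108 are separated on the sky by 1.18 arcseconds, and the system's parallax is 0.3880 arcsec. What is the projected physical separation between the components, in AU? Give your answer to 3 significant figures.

3.04 AU

d = 1/p = 1/0.3880″ = 2.5773 pc.
At distance d (pc), an angle of θ arcsec spans θ·d AU: s = 1.18 × 2.5773 = 3.0412 AU.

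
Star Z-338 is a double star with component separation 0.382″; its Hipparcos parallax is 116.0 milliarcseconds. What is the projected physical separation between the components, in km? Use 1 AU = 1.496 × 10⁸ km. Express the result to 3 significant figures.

d = 1/p = 1/0.1160″ = 8.6207 pc.
At distance d (pc), an angle of θ arcsec spans θ·d AU: s = 0.382 × 8.6207 = 3.2931 AU.
= 3.2931 × 1.496 × 10⁸ km = 4.9265 × 10^8 km.

4.93 × 10^8 km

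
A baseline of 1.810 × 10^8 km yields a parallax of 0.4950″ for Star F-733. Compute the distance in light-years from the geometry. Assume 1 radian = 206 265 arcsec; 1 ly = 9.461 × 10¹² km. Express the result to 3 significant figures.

θ = 0.4950″ = 0.4950/206265 = 2.3998 × 10^-6 rad.
d = B/θ = (1.810 × 10^8) / (2.3998 × 10^-6) = 7.5423 × 10^13 km = (7.5423 × 10^13) / (9.461 × 10^12) ly = 7.972 ly.

7.97 ly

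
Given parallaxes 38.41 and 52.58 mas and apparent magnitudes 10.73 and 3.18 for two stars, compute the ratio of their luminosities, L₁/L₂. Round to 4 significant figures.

L₁/L₂ = 0.001790

d₁ = 1/p₁ = 1/0.03841″ = 26.035 pc; d₂ = 1/p₂ = 1/0.05258″ = 19.019 pc.
M₁ = m₁ − 5 log₁₀ d₁ + 5 = 10.73 − 7.0778 + 5 = 8.6522.
M₂ = 3.18 − 6.3959 + 5 = 1.7841.
L₁/L₂ = 10^(0.4(M₂ − M₁)) = 10^(0.4 × (-6.8681)) = 10^(-2.74724) = 0.0017896.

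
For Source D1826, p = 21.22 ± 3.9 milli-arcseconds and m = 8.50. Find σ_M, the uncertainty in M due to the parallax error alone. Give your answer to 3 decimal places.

σ_M = 0.399 mag

M = m − 5 log₁₀ d + 5 = m + 5 log₁₀ p + 5, so ∂M/∂p = 5/(p ln 10).
σ_M = (5/ln 10) · (σ_p/p) = 2.1715 × 3.9/21.22 = 2.1715 × 0.18379 = 0.3991.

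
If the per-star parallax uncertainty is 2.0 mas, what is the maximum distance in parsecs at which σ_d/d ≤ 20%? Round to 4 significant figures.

100.0 pc

σ_d/d = σ_p/p, so the condition is σ_p/p ≤ 0.20, i.e. p ≥ σ_p/0.20.
p_min = 2.0/0.20 = 10 mas = 0.01 arcsec.
d_max = 1/p_min = 1/0.01 = 100 pc.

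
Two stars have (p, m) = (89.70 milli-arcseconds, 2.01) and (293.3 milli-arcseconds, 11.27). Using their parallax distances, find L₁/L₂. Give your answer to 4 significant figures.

L₁/L₂ = 54080

d₁ = 1/p₁ = 1/0.08970″ = 11.148 pc; d₂ = 1/p₂ = 1/0.2933″ = 3.4095 pc.
M₁ = m₁ − 5 log₁₀ d₁ + 5 = 2.01 − 5.2360 + 5 = 1.7740.
M₂ = 11.27 − 2.6635 + 5 = 13.6065.
L₁/L₂ = 10^(0.4(M₂ − M₁)) = 10^(0.4 × 11.8325) = 10^4.73300 = 54075.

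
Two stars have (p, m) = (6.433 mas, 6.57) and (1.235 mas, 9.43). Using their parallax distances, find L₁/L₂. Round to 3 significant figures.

L₁/L₂ = 0.513

d₁ = 1/p₁ = 1/0.006433″ = 155.45 pc; d₂ = 1/p₂ = 1/0.001235″ = 809.72 pc.
M₁ = m₁ − 5 log₁₀ d₁ + 5 = 6.57 − 10.9580 + 5 = 0.6120.
M₂ = 9.43 − 14.5417 + 5 = -0.1117.
L₁/L₂ = 10^(0.4(M₂ − M₁)) = 10^(0.4 × (-0.7237)) = 10^(-0.28948) = 0.51348.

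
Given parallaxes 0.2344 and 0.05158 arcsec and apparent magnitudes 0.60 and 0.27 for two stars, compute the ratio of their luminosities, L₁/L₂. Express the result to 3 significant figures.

d₁ = 1/p₁ = 1/0.2344″ = 4.2662 pc; d₂ = 1/p₂ = 1/0.05158″ = 19.387 pc.
M₁ = m₁ − 5 log₁₀ d₁ + 5 = 0.60 − 3.1502 + 5 = 2.4498.
M₂ = 0.27 − 6.4376 + 5 = -1.1676.
L₁/L₂ = 10^(0.4(M₂ − M₁)) = 10^(0.4 × (-3.6174)) = 10^(-1.44696) = 0.035731.

L₁/L₂ = 0.0357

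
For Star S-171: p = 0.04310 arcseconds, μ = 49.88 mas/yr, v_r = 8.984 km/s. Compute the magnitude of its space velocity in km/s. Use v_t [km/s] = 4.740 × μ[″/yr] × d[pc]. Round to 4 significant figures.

10.53 km/s

d = 1/p = 1/0.04310″ = 23.202 pc.
μ = 49.88 mas/yr = 0.04988 ″/yr.
v_t = 4.740 μ d = 4.740 × 0.04988 × 23.202 = 5.4857 km/s.
v = √(v_r² + v_t²) = √(8.984² + 5.4857²) = √110.805 = 10.526 km/s.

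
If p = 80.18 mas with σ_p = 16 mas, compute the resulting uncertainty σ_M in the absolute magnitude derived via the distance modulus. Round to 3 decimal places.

M = m − 5 log₁₀ d + 5 = m + 5 log₁₀ p + 5, so ∂M/∂p = 5/(p ln 10).
σ_M = (5/ln 10) · (σ_p/p) = 2.1715 × 16/80.18 = 2.1715 × 0.19955 = 0.43332.

σ_M = 0.433 mag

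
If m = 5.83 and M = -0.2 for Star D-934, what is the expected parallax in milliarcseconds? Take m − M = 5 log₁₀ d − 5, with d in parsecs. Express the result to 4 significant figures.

6.223 mas

m − M = 5.83 − (-0.2) = 6.03.
d = 10^((m−M)/5 + 1) = 10^2.206 = 160.69 pc.
p = 1/d = 1/160.69 = 0.0062232 arcsec = 6.2232 mas.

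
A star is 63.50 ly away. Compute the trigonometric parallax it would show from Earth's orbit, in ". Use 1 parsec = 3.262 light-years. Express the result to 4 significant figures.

0.05137 "

d = 63.50 ly ÷ 3.262 = 19.467 pc.
p = 1/d = 1/19.467 = 0.051369 arcsec.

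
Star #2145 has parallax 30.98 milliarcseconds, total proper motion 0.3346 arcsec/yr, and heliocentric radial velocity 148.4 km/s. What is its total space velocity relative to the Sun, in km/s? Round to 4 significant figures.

d = 1/p = 1/0.03098″ = 32.279 pc.
v_t = 4.740 μ d = 4.740 × 0.3346 × 32.279 = 51.195 km/s.
v = √(v_r² + v_t²) = √(148.4² + 51.195²) = √24643.5 = 156.98 km/s.

157.0 km/s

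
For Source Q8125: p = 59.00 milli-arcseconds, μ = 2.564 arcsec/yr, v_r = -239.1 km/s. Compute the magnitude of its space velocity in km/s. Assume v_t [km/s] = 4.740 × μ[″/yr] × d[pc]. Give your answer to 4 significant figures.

315.6 km/s

d = 1/p = 1/0.05900″ = 16.949 pc.
v_t = 4.740 μ d = 4.740 × 2.564 × 16.949 = 205.99 km/s.
v = √(v_r² + v_t²) = √((-239.1)² + 205.99²) = √99600.7 = 315.6 km/s.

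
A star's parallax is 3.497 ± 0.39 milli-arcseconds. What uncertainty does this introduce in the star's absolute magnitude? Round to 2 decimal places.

σ_M = 0.24 mag

M = m − 5 log₁₀ d + 5 = m + 5 log₁₀ p + 5, so ∂M/∂p = 5/(p ln 10).
σ_M = (5/ln 10) · (σ_p/p) = 2.1715 × 0.39/3.497 = 2.1715 × 0.11152 = 0.24217.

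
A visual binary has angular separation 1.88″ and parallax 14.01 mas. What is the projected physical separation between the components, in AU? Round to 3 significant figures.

d = 1/p = 1/0.01401″ = 71.378 pc.
At distance d (pc), an angle of θ arcsec spans θ·d AU: s = 1.88 × 71.378 = 134.19 AU.

134 AU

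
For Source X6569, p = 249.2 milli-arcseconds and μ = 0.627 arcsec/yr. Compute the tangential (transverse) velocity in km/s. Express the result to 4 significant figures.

11.93 km/s

d = 1/p = 1/0.2492″ = 4.0128 pc.
v_t = 4.74 × μ × d = 4.74 × 0.627 × 4.0128 = 11.926 km/s.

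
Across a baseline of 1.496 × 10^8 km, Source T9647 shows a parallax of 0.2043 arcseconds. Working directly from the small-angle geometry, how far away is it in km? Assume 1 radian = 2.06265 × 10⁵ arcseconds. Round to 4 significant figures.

1.510 × 10^14 km

θ = 0.2043″ = 0.2043/206265 = 9.9047 × 10^-7 rad.
d = B/θ = (1.496 × 10^8) / (9.9047 × 10^-7) = 1.5104 × 10^14 km.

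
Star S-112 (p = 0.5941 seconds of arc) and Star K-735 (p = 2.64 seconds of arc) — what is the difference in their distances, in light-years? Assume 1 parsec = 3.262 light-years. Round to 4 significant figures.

4.255 ly

d_A = 1/0.5941″ = 1.6832 pc; d_B = 1/2.640″ = 0.37879 pc.
|d_B − d_A| = |0.37879 − 1.6832| = 1.3044 pc = 1.3044 × 3.262 ly = 4.255 ly.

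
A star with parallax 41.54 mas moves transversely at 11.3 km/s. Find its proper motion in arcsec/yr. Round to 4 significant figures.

0.09903 arcsec/yr

d = 1/p = 1/0.04154″ = 24.073 pc.
μ = v_t / (4.74 d) = 11.3 / (4.74 × 24.073) = 11.3 / 114.11 = 0.099027 ″/yr.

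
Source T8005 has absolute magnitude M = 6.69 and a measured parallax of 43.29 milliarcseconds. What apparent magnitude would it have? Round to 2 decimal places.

m = 8.51

d = 1/p = 1/0.04329″ = 23.1 pc.
m − M = 5 log₁₀ d − 5 = 5 log₁₀(23.1) − 5 = 6.8181 − 5 = 1.8181.
m = M + (m − M) = 6.69 + 1.8181 = 8.51.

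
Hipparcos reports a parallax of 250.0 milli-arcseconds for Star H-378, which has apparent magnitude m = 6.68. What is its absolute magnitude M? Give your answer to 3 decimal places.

d = 1/p = 1/0.2500″ = 4 pc.
m − M = 5 log₁₀(4) − 5 = 3.0103 − 5 = -1.9897.
M = m − (m − M) = 6.68 − (-1.9897) = 8.670.

M = 8.670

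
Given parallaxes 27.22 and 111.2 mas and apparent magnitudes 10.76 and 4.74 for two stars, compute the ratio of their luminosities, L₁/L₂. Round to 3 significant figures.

L₁/L₂ = 0.0652

d₁ = 1/p₁ = 1/0.02722″ = 36.738 pc; d₂ = 1/p₂ = 1/0.1112″ = 8.9928 pc.
M₁ = m₁ − 5 log₁₀ d₁ + 5 = 10.76 − 7.8256 + 5 = 7.9344.
M₂ = 4.74 − 4.7695 + 5 = 4.9705.
L₁/L₂ = 10^(0.4(M₂ − M₁)) = 10^(0.4 × (-2.9639)) = 10^(-1.18556) = 0.065229.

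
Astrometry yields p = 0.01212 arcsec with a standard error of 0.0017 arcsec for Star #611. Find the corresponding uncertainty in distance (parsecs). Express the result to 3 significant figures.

d = 1/p, so σ_d = σ_p / p².
σ_d = 0.00170 / (0.01212)² = 0.00170 / 0.00014689 = 11.573 pc.

11.6 pc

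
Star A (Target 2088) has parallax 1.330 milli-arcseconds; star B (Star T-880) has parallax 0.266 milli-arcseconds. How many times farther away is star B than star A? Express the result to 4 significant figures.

Since d = 1/p, d_B/d_A = p_A/p_B.
= 1.330 / 0.266 = 5.

5.000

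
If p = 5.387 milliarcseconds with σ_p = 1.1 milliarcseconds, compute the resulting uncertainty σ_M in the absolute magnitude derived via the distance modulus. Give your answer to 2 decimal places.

σ_M = 0.44 mag

M = m − 5 log₁₀ d + 5 = m + 5 log₁₀ p + 5, so ∂M/∂p = 5/(p ln 10).
σ_M = (5/ln 10) · (σ_p/p) = 2.1715 × 1.1/5.387 = 2.1715 × 0.2042 = 0.44342.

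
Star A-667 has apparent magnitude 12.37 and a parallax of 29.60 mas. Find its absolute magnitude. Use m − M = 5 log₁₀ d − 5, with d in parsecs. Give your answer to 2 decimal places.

M = 9.73

d = 1/p = 1/0.02960″ = 33.784 pc.
m − M = 5 log₁₀(33.784) − 5 = 7.6436 − 5 = 2.6436.
M = m − (m − M) = 12.37 − 2.6436 = 9.73.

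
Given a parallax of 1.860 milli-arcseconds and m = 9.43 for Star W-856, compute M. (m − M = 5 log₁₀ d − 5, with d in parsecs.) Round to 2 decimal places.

M = 0.78

d = 1/p = 1/0.001860″ = 537.63 pc.
m − M = 5 log₁₀(537.63) − 5 = 13.6524 − 5 = 8.6524.
M = m − (m − M) = 9.43 − 8.6524 = 0.78.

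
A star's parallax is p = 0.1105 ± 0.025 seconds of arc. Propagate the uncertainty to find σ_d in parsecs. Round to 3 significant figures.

d = 1/p, so σ_d = σ_p / p².
σ_d = 0.0250 / (0.1105)² = 0.0250 / 0.01221 = 2.0475 pc.

2.05 pc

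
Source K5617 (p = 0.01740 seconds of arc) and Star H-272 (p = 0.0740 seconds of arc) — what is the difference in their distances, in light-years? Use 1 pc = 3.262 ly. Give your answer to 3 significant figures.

d_A = 1/0.01740″ = 57.471 pc; d_B = 1/0.07400″ = 13.514 pc.
|d_B − d_A| = |13.514 − 57.471| = 43.957 pc = 43.957 × 3.262 ly = 143.39 ly.

143 ly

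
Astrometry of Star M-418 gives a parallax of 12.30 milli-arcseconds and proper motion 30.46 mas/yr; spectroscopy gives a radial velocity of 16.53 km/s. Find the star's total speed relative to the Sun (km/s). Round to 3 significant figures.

d = 1/p = 1/0.01230″ = 81.301 pc.
μ = 30.46 mas/yr = 0.03046 ″/yr.
v_t = 4.740 μ d = 4.740 × 0.03046 × 81.301 = 11.738 km/s.
v = √(v_r² + v_t²) = √(16.53² + 11.738²) = √411.022 = 20.274 km/s.

20.3 km/s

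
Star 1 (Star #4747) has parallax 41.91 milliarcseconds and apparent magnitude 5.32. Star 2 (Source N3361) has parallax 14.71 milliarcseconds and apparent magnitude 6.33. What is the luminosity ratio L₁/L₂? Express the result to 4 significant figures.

d₁ = 1/p₁ = 1/0.04191″ = 23.861 pc; d₂ = 1/p₂ = 1/0.01471″ = 67.981 pc.
M₁ = m₁ − 5 log₁₀ d₁ + 5 = 5.32 − 6.8884 + 5 = 3.4316.
M₂ = 6.33 − 9.1619 + 5 = 2.1681.
L₁/L₂ = 10^(0.4(M₂ − M₁)) = 10^(0.4 × (-1.2635)) = 10^(-0.50540) = 0.31232.

L₁/L₂ = 0.3123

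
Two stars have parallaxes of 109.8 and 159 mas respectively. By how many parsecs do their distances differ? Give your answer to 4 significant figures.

d_A = 1/0.1098″ = 9.1075 pc; d_B = 1/0.1590″ = 6.2893 pc.
|d_B − d_A| = |6.2893 − 9.1075| = 2.8182 pc.

2.818 pc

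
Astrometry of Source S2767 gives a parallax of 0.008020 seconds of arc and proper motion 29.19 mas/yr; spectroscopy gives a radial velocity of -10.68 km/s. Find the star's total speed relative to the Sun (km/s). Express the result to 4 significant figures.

20.29 km/s

d = 1/p = 1/0.008020″ = 124.69 pc.
μ = 29.19 mas/yr = 0.02919 ″/yr.
v_t = 4.740 μ d = 4.740 × 0.02919 × 124.69 = 17.252 km/s.
v = √(v_r² + v_t²) = √((-10.68)² + 17.252²) = √411.694 = 20.29 km/s.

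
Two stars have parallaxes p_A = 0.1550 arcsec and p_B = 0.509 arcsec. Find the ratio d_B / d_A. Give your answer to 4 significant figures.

Since d = 1/p, d_B/d_A = p_A/p_B.
= 0.1550 / 0.509 = 0.30452.

0.3045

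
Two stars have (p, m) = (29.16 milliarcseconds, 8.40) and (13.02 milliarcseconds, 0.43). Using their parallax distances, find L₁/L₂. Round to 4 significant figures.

L₁/L₂ = 0.0001293

d₁ = 1/p₁ = 1/0.02916″ = 34.294 pc; d₂ = 1/p₂ = 1/0.01302″ = 76.805 pc.
M₁ = m₁ − 5 log₁₀ d₁ + 5 = 8.40 − 7.6761 + 5 = 5.7239.
M₂ = 0.43 − 9.4269 + 5 = -3.9969.
L₁/L₂ = 10^(0.4(M₂ − M₁)) = 10^(0.4 × (-9.7208)) = 10^(-3.88832) = 0.00012932.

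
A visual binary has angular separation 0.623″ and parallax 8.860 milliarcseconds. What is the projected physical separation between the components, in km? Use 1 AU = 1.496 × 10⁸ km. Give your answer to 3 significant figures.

d = 1/p = 1/0.008860″ = 112.87 pc.
At distance d (pc), an angle of θ arcsec spans θ·d AU: s = 0.623 × 112.87 = 70.318 AU.
= 70.318 × 1.496 × 10⁸ km = 1.0520 × 10^10 km.

1.05 × 10^10 km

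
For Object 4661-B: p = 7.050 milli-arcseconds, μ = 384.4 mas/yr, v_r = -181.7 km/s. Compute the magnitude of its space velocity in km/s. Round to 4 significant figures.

d = 1/p = 1/0.007050″ = 141.84 pc.
μ = 384.4 mas/yr = 0.3844 ″/yr.
v_t = 4.740 μ d = 4.740 × 0.3844 × 141.84 = 258.44 km/s.
v = √(v_r² + v_t²) = √((-181.7)² + 258.44²) = √99806.1 = 315.92 km/s.

315.9 km/s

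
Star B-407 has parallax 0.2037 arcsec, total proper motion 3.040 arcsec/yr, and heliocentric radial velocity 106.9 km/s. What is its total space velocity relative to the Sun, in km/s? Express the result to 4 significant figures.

d = 1/p = 1/0.2037″ = 4.9092 pc.
v_t = 4.740 μ d = 4.740 × 3.040 × 4.9092 = 70.74 km/s.
v = √(v_r² + v_t²) = √(106.9² + 70.74²) = √16431.8 = 128.19 km/s.

128.2 km/s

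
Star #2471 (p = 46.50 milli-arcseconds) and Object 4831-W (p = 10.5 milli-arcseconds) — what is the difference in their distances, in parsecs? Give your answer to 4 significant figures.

73.73 pc

d_A = 1/0.04650″ = 21.505 pc; d_B = 1/0.01050″ = 95.238 pc.
|d_B − d_A| = |95.238 − 21.505| = 73.733 pc.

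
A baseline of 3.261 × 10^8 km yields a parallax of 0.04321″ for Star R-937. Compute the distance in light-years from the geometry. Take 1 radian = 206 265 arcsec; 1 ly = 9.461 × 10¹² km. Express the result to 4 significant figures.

θ = 0.04321″ = 0.04321/206265 = 2.0949 × 10^-7 rad.
d = B/θ = (3.261 × 10^8) / (2.0949 × 10^-7) = 1.5566 × 10^15 km = (1.5566 × 10^15) / (9.461 × 10^12) ly = 164.53 ly.

164.5 ly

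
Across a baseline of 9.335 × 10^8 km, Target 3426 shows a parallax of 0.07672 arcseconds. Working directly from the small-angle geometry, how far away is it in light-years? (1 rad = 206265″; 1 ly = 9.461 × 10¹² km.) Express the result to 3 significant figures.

265 ly

θ = 0.07672″ = 0.07672/206265 = 3.7195 × 10^-7 rad.
d = B/θ = (9.335 × 10^8) / (3.7195 × 10^-7) = 2.5097 × 10^15 km = (2.5097 × 10^15) / (9.461 × 10^12) ly = 265.27 ly.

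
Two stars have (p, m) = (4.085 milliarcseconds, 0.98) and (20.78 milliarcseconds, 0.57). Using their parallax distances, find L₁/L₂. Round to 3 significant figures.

L₁/L₂ = 17.7

d₁ = 1/p₁ = 1/0.004085″ = 244.8 pc; d₂ = 1/p₂ = 1/0.02078″ = 48.123 pc.
M₁ = m₁ − 5 log₁₀ d₁ + 5 = 0.98 − 11.9441 + 5 = -5.9641.
M₂ = 0.57 − 8.4118 + 5 = -2.8418.
L₁/L₂ = 10^(0.4(M₂ − M₁)) = 10^(0.4 × 3.1223) = 10^1.24892 = 17.739.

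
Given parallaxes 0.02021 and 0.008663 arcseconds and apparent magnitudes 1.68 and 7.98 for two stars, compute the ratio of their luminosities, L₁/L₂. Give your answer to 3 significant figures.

L₁/L₂ = 60.8

d₁ = 1/p₁ = 1/0.02021″ = 49.48 pc; d₂ = 1/p₂ = 1/0.008663″ = 115.43 pc.
M₁ = m₁ − 5 log₁₀ d₁ + 5 = 1.68 − 8.4721 + 5 = -1.7921.
M₂ = 7.98 − 10.3116 + 5 = 2.6684.
L₁/L₂ = 10^(0.4(M₂ − M₁)) = 10^(0.4 × 4.4605) = 10^1.78420 = 60.842.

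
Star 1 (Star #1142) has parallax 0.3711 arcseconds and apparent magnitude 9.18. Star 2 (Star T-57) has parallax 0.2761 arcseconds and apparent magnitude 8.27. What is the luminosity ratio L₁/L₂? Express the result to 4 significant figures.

L₁/L₂ = 0.2394

d₁ = 1/p₁ = 1/0.3711″ = 2.6947 pc; d₂ = 1/p₂ = 1/0.2761″ = 3.6219 pc.
M₁ = m₁ − 5 log₁₀ d₁ + 5 = 9.18 − 2.1526 + 5 = 12.0274.
M₂ = 8.27 − 2.7947 + 5 = 10.4753.
L₁/L₂ = 10^(0.4(M₂ − M₁)) = 10^(0.4 × (-1.5521)) = 10^(-0.62084) = 0.23942.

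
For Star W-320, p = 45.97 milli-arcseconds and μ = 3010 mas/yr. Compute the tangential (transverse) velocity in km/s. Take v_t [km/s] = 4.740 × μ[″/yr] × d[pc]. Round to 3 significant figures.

d = 1/p = 1/0.04597″ = 21.753 pc.
μ = 3010 mas/yr = 3.01 ″/yr.
v_t = 4.74 × μ × d = 4.74 × 3.01 × 21.753 = 310.36 km/s.

310 km/s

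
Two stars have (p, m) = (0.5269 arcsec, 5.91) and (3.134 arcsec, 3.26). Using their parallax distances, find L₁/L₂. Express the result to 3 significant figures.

d₁ = 1/p₁ = 1/0.5269″ = 1.8979 pc; d₂ = 1/p₂ = 1/3.134″ = 0.31908 pc.
M₁ = m₁ − 5 log₁₀ d₁ + 5 = 5.91 − 1.3914 + 5 = 9.5186.
M₂ = 3.26 − (-2.4805) + 5 = 10.7405.
L₁/L₂ = 10^(0.4(M₂ − M₁)) = 10^(0.4 × 1.2219) = 10^0.48876 = 3.0815.

L₁/L₂ = 3.08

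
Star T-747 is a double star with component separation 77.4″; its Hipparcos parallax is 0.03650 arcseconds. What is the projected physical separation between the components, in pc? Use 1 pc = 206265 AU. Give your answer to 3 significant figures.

0.0103 pc

d = 1/p = 1/0.03650″ = 27.397 pc.
At distance d (pc), an angle of θ arcsec spans θ·d AU: s = 77.4 × 27.397 = 2120.5 AU.
= 2120.5 / 206265 = 0.010280 pc.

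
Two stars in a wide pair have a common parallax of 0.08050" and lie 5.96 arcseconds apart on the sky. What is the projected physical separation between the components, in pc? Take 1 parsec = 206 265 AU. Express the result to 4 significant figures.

0.0003589 pc

d = 1/p = 1/0.08050″ = 12.422 pc.
At distance d (pc), an angle of θ arcsec spans θ·d AU: s = 5.96 × 12.422 = 74.035 AU.
= 74.035 / 206265 = 0.00035893 pc.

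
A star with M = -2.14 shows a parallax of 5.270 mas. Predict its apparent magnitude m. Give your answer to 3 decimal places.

m = 4.251

d = 1/p = 1/0.005270″ = 189.75 pc.
m − M = 5 log₁₀ d − 5 = 5 log₁₀(189.75) − 5 = 11.3909 − 5 = 6.3909.
m = M + (m − M) = -2.14 + 6.3909 = 4.251.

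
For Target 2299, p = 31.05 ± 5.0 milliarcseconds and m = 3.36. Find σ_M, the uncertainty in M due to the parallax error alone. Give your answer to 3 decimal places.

M = m − 5 log₁₀ d + 5 = m + 5 log₁₀ p + 5, so ∂M/∂p = 5/(p ln 10).
σ_M = (5/ln 10) · (σ_p/p) = 2.1715 × 5.0/31.05 = 2.1715 × 0.16103 = 0.34968.

σ_M = 0.350 mag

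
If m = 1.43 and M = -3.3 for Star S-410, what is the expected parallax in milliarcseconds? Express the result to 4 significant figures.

m − M = 1.43 − (-3.3) = 4.73.
d = 10^((m−M)/5 + 1) = 10^1.946 = 88.308 pc.
p = 1/d = 1/88.308 = 0.011324 arcsec = 11.324 mas.

11.32 mas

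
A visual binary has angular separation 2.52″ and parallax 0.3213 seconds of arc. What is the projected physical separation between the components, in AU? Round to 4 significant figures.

7.843 AU

d = 1/p = 1/0.3213″ = 3.1124 pc.
At distance d (pc), an angle of θ arcsec spans θ·d AU: s = 2.52 × 3.1124 = 7.8432 AU.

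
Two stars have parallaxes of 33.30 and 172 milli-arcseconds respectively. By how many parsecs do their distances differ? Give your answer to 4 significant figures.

24.22 pc

d_A = 1/0.03330″ = 30.03 pc; d_B = 1/0.1720″ = 5.814 pc.
|d_B − d_A| = |5.814 − 30.03| = 24.216 pc.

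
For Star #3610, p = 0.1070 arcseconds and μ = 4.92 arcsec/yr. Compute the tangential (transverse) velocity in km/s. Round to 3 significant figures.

d = 1/p = 1/0.1070″ = 9.3458 pc.
v_t = 4.74 × μ × d = 4.74 × 4.92 × 9.3458 = 217.95 km/s.

218 km/s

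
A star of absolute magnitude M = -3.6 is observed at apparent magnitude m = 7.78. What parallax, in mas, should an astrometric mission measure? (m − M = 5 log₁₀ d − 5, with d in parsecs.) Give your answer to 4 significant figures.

0.5297 mas

m − M = 7.78 − (-3.6) = 11.38.
d = 10^((m−M)/5 + 1) = 10^3.276 = 1888 pc.
p = 1/d = 1/1888 = 0.00052966 arcsec = 0.52966 mas.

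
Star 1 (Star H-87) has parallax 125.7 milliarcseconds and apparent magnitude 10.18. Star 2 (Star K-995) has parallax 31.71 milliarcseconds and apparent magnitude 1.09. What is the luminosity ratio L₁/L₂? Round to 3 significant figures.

d₁ = 1/p₁ = 1/0.1257″ = 7.9554 pc; d₂ = 1/p₂ = 1/0.03171″ = 31.536 pc.
M₁ = m₁ − 5 log₁₀ d₁ + 5 = 10.18 − 4.5033 + 5 = 10.6767.
M₂ = 1.09 − 7.4940 + 5 = -1.4040.
L₁/L₂ = 10^(0.4(M₂ − M₁)) = 10^(0.4 × (-12.0807)) = 10^(-4.83228) = 0.000014714.

L₁/L₂ = 1.47 × 10^-5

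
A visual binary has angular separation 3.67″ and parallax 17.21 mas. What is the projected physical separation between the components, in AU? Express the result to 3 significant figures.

213 AU

d = 1/p = 1/0.01721″ = 58.106 pc.
At distance d (pc), an angle of θ arcsec spans θ·d AU: s = 3.67 × 58.106 = 213.25 AU.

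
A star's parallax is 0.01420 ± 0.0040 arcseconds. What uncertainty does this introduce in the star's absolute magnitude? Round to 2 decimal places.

σ_M = 0.61 mag

M = m − 5 log₁₀ d + 5 = m + 5 log₁₀ p + 5, so ∂M/∂p = 5/(p ln 10).
σ_M = (5/ln 10) · (σ_p/p) = 2.1715 × 0.0040/0.01420 = 2.1715 × 0.28169 = 0.61169.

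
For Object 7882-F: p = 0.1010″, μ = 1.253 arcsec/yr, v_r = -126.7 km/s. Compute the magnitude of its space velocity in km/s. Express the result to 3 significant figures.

d = 1/p = 1/0.1010″ = 9.901 pc.
v_t = 4.740 μ d = 4.740 × 1.253 × 9.901 = 58.804 km/s.
v = √(v_r² + v_t²) = √((-126.7)² + 58.804²) = √19510.8 = 139.68 km/s.

140 km/s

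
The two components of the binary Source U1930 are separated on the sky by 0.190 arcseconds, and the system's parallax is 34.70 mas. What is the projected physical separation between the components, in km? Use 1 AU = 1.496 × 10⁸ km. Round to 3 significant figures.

d = 1/p = 1/0.03470″ = 28.818 pc.
At distance d (pc), an angle of θ arcsec spans θ·d AU: s = 0.190 × 28.818 = 5.4754 AU.
= 5.4754 × 1.496 × 10⁸ km = 8.1912 × 10^8 km.

8.19 × 10^8 km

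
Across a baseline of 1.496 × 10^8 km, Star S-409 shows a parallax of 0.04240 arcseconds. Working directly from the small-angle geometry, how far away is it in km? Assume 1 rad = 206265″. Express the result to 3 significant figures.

7.28 × 10^14 km

θ = 0.04240″ = 0.04240/206265 = 2.0556 × 10^-7 rad.
d = B/θ = (1.496 × 10^8) / (2.0556 × 10^-7) = 7.2777 × 10^14 km.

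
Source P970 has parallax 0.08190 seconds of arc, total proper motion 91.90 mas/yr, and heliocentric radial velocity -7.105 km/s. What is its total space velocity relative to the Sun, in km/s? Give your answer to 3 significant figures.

d = 1/p = 1/0.08190″ = 12.21 pc.
μ = 91.90 mas/yr = 0.09190 ″/yr.
v_t = 4.740 μ d = 4.740 × 0.09190 × 12.21 = 5.3187 km/s.
v = √(v_r² + v_t²) = √((-7.105)² + 5.3187²) = √78.7696 = 8.8752 km/s.

8.88 km/s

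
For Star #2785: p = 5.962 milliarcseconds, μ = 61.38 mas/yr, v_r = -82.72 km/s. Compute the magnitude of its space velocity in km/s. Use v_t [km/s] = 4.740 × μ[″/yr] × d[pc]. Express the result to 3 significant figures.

d = 1/p = 1/0.005962″ = 167.73 pc.
μ = 61.38 mas/yr = 0.06138 ″/yr.
v_t = 4.740 μ d = 4.740 × 0.06138 × 167.73 = 48.8 km/s.
v = √(v_r² + v_t²) = √((-82.72)² + 48.8²) = √9224.04 = 96.042 km/s.

96.0 km/s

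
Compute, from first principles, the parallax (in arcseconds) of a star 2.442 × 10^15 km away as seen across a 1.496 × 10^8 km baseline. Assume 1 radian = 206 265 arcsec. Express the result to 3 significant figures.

θ ≈ B/d = (1.496 × 10^8) / (2.442 × 10^15) = 6.1261 × 10^-8 rad.
In arcseconds: 6.1261 × 10^-8 × 206265 = 0.012636″.

0.0126 arcsec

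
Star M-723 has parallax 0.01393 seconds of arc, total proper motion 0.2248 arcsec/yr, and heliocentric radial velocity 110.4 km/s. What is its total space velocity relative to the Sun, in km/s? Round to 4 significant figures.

d = 1/p = 1/0.01393″ = 71.788 pc.
v_t = 4.740 μ d = 4.740 × 0.2248 × 71.788 = 76.494 km/s.
v = √(v_r² + v_t²) = √(110.4² + 76.494²) = √18039.5 = 134.31 km/s.

134.3 km/s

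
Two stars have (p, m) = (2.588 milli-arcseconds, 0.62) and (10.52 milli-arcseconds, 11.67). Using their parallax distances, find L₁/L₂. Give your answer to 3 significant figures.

L₁/L₂ = 435000

d₁ = 1/p₁ = 1/0.002588″ = 386.4 pc; d₂ = 1/p₂ = 1/0.01052″ = 95.057 pc.
M₁ = m₁ − 5 log₁₀ d₁ + 5 = 0.62 − 12.9352 + 5 = -7.3152.
M₂ = 11.67 − 9.8899 + 5 = 6.7801.
L₁/L₂ = 10^(0.4(M₂ − M₁)) = 10^(0.4 × 14.0953) = 10^5.63812 = 4.3463 × 10^5.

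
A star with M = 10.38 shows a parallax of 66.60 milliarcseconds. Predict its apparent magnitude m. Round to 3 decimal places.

d = 1/p = 1/0.06660″ = 15.015 pc.
m − M = 5 log₁₀ d − 5 = 5 log₁₀(15.015) − 5 = 5.8826 − 5 = 0.8826.
m = M + (m − M) = 10.38 + 0.8826 = 11.263.

m = 11.263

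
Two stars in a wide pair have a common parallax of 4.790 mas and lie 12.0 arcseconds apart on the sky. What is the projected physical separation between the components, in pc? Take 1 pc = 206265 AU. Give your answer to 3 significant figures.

d = 1/p = 1/0.004790″ = 208.77 pc.
At distance d (pc), an angle of θ arcsec spans θ·d AU: s = 12.0 × 208.77 = 2505.2 AU.
= 2505.2 / 206265 = 0.012146 pc.

0.0121 pc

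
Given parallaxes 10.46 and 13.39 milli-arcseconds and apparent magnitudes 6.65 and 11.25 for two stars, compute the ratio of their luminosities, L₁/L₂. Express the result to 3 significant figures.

d₁ = 1/p₁ = 1/0.01046″ = 95.602 pc; d₂ = 1/p₂ = 1/0.01339″ = 74.683 pc.
M₁ = m₁ − 5 log₁₀ d₁ + 5 = 6.65 − 9.9023 + 5 = 1.7477.
M₂ = 11.25 − 9.3661 + 5 = 6.8839.
L₁/L₂ = 10^(0.4(M₂ − M₁)) = 10^(0.4 × 5.1362) = 10^2.05448 = 113.37.

L₁/L₂ = 113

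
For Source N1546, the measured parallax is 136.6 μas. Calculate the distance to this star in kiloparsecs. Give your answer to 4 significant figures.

7.321 kpc

p = 136.6 μas = 0.0001366 arcsec.
d = 1/p = 1/0.0001366 = 7320.6 pc.
= 7.3206 kpc.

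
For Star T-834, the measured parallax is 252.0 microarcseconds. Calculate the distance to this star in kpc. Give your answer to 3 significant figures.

3.97 kpc

p = 252.0 microarcseconds = 0.0002520 arcsec.
d = 1/p = 1/0.0002520 = 3968.3 pc.
= 3.9683 kpc.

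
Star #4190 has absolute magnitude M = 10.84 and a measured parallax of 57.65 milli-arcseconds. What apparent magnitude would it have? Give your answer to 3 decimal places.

m = 12.036

d = 1/p = 1/0.05765″ = 17.346 pc.
m − M = 5 log₁₀ d − 5 = 5 log₁₀(17.346) − 5 = 6.1960 − 5 = 1.1960.
m = M + (m − M) = 10.84 + 1.1960 = 12.036.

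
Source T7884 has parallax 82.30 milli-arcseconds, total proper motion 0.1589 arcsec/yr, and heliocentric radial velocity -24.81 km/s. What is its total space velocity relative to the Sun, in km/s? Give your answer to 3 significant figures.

d = 1/p = 1/0.08230″ = 12.151 pc.
v_t = 4.740 μ d = 4.740 × 0.1589 × 12.151 = 9.152 km/s.
v = √(v_r² + v_t²) = √((-24.81)² + 9.152²) = √699.295 = 26.444 km/s.

26.4 km/s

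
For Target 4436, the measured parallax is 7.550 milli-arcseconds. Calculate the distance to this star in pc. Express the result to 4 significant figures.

132.5 pc

p = 7.550 milli-arcseconds = 0.007550 arcsec.
d = 1/p = 1/0.007550 = 132.45 pc.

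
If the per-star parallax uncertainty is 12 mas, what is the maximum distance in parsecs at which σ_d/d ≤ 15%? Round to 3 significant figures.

σ_d/d = σ_p/p, so the condition is σ_p/p ≤ 0.15, i.e. p ≥ σ_p/0.15.
p_min = 12/0.15 = 80 mas = 0.08 arcsec.
d_max = 1/p_min = 1/0.08 = 12.5 pc.

12.5 pc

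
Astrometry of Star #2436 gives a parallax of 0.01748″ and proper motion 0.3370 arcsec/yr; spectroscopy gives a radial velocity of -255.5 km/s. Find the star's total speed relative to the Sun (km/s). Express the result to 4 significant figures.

271.4 km/s

d = 1/p = 1/0.01748″ = 57.208 pc.
v_t = 4.740 μ d = 4.740 × 0.3370 × 57.208 = 91.383 km/s.
v = √(v_r² + v_t²) = √((-255.5)² + 91.383²) = √73631.1 = 271.35 km/s.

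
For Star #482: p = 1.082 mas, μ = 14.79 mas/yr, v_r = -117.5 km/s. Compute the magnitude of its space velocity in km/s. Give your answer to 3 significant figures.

134 km/s

d = 1/p = 1/0.001082″ = 924.21 pc.
μ = 14.79 mas/yr = 0.01479 ″/yr.
v_t = 4.740 μ d = 4.740 × 0.01479 × 924.21 = 64.791 km/s.
v = √(v_r² + v_t²) = √((-117.5)² + 64.791²) = √18004.1 = 134.18 km/s.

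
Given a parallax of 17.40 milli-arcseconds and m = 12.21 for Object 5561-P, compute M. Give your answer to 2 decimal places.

d = 1/p = 1/0.01740″ = 57.471 pc.
m − M = 5 log₁₀(57.471) − 5 = 8.7972 − 5 = 3.7972.
M = m − (m − M) = 12.21 − 3.7972 = 8.41.

M = 8.41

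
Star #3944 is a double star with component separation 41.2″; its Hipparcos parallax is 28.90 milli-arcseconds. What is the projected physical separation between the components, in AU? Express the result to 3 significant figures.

d = 1/p = 1/0.02890″ = 34.602 pc.
At distance d (pc), an angle of θ arcsec spans θ·d AU: s = 41.2 × 34.602 = 1425.6 AU.

1430 AU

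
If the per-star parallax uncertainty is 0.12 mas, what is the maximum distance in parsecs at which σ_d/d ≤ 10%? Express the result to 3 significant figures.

σ_d/d = σ_p/p, so the condition is σ_p/p ≤ 0.10, i.e. p ≥ σ_p/0.10.
p_min = 0.12/0.10 = 1.2 mas = 0.0012 arcsec.
d_max = 1/p_min = 1/0.0012 = 833.33 pc.

833 pc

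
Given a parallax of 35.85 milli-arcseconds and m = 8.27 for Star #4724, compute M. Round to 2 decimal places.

d = 1/p = 1/0.03585″ = 27.894 pc.
m − M = 5 log₁₀(27.894) − 5 = 7.2276 − 5 = 2.2276.
M = m − (m − M) = 8.27 − 2.2276 = 6.04.

M = 6.04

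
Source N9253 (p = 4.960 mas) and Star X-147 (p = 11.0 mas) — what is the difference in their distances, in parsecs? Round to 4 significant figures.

d_A = 1/0.004960″ = 201.61 pc; d_B = 1/0.01100″ = 90.909 pc.
|d_B − d_A| = |90.909 − 201.61| = 110.7 pc.

110.7 pc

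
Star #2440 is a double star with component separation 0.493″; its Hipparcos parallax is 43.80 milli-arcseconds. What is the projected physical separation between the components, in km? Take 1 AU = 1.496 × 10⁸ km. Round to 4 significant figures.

1.684 × 10^9 km

d = 1/p = 1/0.04380″ = 22.831 pc.
At distance d (pc), an angle of θ arcsec spans θ·d AU: s = 0.493 × 22.831 = 11.256 AU.
= 11.256 × 1.496 × 10⁸ km = 1.6839 × 10^9 km.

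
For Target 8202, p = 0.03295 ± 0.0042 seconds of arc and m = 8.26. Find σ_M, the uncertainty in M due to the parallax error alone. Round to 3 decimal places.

σ_M = 0.277 mag

M = m − 5 log₁₀ d + 5 = m + 5 log₁₀ p + 5, so ∂M/∂p = 5/(p ln 10).
σ_M = (5/ln 10) · (σ_p/p) = 2.1715 × 0.0042/0.03295 = 2.1715 × 0.12747 = 0.2768.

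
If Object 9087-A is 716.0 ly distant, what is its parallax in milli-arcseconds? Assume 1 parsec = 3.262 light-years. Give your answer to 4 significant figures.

4.556 mas

d = 716.0 ly ÷ 3.262 = 219.5 pc.
p = 1/d = 1/219.5 = 0.0045558 arcsec.
= 0.0045558 × 1000 = 4.5558 mas.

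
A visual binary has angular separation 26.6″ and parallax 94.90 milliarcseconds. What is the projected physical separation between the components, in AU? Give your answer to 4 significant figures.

d = 1/p = 1/0.09490″ = 10.537 pc.
At distance d (pc), an angle of θ arcsec spans θ·d AU: s = 26.6 × 10.537 = 280.28 AU.

280.3 AU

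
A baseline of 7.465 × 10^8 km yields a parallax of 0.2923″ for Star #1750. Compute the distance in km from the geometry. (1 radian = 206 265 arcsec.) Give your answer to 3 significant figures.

θ = 0.2923″ = 0.2923/206265 = 1.4171 × 10^-6 rad.
d = B/θ = (7.465 × 10^8) / (1.4171 × 10^-6) = 5.2678 × 10^14 km.

5.27 × 10^14 km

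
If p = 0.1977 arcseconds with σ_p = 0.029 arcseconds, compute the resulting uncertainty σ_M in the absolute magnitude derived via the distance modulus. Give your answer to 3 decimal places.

M = m − 5 log₁₀ d + 5 = m + 5 log₁₀ p + 5, so ∂M/∂p = 5/(p ln 10).
σ_M = (5/ln 10) · (σ_p/p) = 2.1715 × 0.029/0.1977 = 2.1715 × 0.14669 = 0.31854.

σ_M = 0.319 mag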